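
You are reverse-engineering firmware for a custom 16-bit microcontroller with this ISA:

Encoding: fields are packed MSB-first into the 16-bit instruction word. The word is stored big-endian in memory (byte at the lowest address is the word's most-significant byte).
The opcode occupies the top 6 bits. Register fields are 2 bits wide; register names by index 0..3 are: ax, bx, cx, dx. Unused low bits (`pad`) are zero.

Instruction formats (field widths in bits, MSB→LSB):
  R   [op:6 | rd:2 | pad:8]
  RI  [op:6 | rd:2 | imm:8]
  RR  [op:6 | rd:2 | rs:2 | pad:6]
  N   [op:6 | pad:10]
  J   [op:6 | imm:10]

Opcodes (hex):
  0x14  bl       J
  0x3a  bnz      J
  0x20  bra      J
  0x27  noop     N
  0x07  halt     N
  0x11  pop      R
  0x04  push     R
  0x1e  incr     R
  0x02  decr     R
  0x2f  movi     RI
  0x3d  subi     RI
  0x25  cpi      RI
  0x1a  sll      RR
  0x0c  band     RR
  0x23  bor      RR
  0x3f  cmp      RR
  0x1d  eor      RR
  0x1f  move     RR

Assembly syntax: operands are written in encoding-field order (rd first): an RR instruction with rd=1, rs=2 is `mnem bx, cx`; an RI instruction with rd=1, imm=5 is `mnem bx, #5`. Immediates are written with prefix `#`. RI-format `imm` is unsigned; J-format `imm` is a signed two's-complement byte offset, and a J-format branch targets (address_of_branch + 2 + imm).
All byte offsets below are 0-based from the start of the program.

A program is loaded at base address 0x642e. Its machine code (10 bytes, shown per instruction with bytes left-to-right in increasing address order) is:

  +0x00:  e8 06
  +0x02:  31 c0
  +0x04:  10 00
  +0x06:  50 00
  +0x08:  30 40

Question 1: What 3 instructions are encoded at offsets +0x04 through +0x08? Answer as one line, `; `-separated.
push ax; bl #0; band ax, bx

off 0x04: read 10 00 as big → 0x1000
  opcode bits[15:10]=0x4: push/R
  rd: (w>>8)&0x3=0x0 → ax
off 0x06: read 50 00 as big → 0x5000
  opcode bits[15:10]=0x14: bl/J
  imm: (w>>0)&0x3ff=0x0 → #0
off 0x08: read 30 40 as big → 0x3040
  opcode bits[15:10]=0xc: band/RR
  rd: (w>>8)&0x3=0x0 → ax
  rs: (w>>6)&0x3=0x1 → bx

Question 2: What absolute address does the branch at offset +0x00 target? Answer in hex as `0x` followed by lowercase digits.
0x6436

+0x00: e8 06 ⇒ word 0xe806 (big)
  top 6b → 0x3a → bnz [J]
  imm@[9:0]=0x6 ⇒ #6
  target = base 0x642e + off 0x00 + 2 + imm 6 = 0x6436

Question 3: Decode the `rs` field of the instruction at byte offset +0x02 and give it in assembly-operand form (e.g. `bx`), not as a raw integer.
@+02  big-endian(31 c0) = 0x31c0
  opcode bits[15:10]=0xc: band/RR
  rd@[9:8]=0x1 ⇒ bx
  rs@[7:6]=0x3 ⇒ dx

dx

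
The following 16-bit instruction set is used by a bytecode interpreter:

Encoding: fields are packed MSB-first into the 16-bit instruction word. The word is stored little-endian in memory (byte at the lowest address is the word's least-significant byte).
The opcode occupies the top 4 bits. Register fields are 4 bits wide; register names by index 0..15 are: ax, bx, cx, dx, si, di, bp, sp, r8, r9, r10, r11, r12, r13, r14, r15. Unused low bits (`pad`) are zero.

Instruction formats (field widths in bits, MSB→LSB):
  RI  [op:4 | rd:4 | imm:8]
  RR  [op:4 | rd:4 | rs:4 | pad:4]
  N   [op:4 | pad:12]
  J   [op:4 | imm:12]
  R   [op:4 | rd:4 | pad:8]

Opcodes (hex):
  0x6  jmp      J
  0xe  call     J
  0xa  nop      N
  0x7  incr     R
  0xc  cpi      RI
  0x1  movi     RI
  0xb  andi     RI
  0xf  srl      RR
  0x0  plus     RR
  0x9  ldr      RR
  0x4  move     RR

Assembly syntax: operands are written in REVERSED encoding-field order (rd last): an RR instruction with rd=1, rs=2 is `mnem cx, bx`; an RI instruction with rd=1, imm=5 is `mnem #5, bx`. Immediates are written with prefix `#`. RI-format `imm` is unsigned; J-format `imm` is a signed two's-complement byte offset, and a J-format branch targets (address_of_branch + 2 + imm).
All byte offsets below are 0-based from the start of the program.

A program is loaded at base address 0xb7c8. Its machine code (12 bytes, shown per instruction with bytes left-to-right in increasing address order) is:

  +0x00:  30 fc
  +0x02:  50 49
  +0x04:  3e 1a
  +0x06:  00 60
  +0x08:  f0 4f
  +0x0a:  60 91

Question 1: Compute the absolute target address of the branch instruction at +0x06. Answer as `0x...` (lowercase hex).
off 0x06: read 00 60 as little → 0x6000
  opcode bits[15:12]=0x6: jmp/J
  [11:0] imm=0 = #0
  target = base 0xb7c8 + off 0x06 + 2 + imm 0 = 0xb7d0

0xb7d0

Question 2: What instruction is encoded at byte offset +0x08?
+0x08: f0 4f ⇒ word 0x4ff0 (little)
  op=0x4ff0>>12=0x4 ⇒ move (RR)
  [11:8] rd=15 = r15
  [7:4] rs=15 = r15

move r15, r15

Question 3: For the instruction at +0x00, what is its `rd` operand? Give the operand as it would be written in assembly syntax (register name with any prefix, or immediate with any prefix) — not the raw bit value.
+0x00: 30 fc ⇒ word 0xfc30 (little)
  op=0xfc30>>12=0xf ⇒ srl (RR)
  rd: (w>>8)&0xf=0xc → r12
  rs: (w>>4)&0xf=0x3 → dx

r12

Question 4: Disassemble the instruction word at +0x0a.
ldr bp, bx

+0x0a: 60 91 ⇒ word 0x9160 (little)
  top 4b → 0x9 → ldr [RR]
  rd: (w>>8)&0xf=0x1 → bx
  rs: (w>>4)&0xf=0x6 → bp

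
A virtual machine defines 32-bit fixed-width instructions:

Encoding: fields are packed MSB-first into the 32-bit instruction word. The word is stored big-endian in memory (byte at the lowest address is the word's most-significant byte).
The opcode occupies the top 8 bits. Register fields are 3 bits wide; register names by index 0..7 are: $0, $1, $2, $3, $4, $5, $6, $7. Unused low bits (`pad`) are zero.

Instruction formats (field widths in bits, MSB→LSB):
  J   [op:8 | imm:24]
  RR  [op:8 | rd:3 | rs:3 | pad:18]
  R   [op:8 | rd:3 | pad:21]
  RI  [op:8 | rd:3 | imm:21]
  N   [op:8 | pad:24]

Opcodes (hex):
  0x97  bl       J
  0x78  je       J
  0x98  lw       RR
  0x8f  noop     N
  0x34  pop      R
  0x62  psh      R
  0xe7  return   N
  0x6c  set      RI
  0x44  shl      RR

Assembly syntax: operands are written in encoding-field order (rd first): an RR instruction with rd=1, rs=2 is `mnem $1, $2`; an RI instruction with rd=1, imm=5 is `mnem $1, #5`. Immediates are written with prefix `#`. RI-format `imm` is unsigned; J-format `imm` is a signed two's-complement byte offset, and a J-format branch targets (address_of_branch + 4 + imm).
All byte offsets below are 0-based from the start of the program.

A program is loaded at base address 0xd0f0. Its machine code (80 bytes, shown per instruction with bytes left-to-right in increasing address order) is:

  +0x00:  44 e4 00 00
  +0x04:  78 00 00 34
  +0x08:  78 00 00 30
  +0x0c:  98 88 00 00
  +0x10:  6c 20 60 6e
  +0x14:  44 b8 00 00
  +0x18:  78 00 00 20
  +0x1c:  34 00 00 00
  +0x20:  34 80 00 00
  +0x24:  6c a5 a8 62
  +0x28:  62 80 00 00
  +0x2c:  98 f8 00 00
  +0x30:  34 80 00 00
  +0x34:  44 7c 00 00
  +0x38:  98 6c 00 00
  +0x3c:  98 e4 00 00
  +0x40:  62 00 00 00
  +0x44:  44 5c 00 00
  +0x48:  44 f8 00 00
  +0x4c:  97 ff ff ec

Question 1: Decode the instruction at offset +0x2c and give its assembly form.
[2c] 98 f8 00 00 → 0x98f80000
  top 8b → 0x98 → lw [RR]
  [23:21] rd=7 = $7
  [20:18] rs=6 = $6

lw $7, $6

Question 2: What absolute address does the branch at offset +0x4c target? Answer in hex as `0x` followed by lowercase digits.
+0x4c: 97 ff ff ec ⇒ word 0x97ffffec (big)
  op=0x97ffffec>>24=0x97 ⇒ bl (J)
  imm: (w>>0)&0xffffff=0xffffec (s24→-20) → #-20
  target = base 0xd0f0 + off 0x4c + 4 + imm -20 = 0xd12c

0xd12c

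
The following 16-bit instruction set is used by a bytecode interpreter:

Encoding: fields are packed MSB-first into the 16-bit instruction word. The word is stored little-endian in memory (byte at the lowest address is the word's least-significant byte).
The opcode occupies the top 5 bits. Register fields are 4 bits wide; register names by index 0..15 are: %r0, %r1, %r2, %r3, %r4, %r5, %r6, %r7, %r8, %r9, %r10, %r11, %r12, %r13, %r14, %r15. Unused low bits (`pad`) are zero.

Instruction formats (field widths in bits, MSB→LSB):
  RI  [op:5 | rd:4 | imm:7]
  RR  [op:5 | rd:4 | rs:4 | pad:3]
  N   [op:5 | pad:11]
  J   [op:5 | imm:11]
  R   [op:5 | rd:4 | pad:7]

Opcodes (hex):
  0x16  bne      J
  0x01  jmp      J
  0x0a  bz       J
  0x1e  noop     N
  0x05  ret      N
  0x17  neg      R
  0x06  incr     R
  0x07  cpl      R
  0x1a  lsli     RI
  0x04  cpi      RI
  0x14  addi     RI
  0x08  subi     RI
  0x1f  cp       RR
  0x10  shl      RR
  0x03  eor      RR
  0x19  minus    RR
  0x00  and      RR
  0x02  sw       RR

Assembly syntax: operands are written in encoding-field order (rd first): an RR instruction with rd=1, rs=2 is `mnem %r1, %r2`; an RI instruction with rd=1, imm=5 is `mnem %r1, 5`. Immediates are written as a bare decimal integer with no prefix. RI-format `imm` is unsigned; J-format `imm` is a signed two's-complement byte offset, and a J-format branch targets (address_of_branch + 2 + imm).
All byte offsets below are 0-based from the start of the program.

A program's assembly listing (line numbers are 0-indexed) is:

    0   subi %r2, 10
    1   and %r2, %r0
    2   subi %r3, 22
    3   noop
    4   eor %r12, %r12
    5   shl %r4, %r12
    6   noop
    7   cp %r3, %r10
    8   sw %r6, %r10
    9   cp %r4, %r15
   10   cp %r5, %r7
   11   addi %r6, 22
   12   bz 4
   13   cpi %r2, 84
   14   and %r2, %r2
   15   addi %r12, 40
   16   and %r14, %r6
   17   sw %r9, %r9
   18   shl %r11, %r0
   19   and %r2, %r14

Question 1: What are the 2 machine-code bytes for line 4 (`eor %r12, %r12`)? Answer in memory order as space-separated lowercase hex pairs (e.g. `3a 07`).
60 1e

line 4 (eor): pack op=0x3:5|rd=12:4|rs=12:4|pad=0:3 = 0x1e60; little→ 60 1e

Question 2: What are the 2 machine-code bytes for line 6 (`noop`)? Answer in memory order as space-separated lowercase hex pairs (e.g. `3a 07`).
00 f0

6. noop fields op=0x1e:5|pad=0:11 → word f000h → 00 f0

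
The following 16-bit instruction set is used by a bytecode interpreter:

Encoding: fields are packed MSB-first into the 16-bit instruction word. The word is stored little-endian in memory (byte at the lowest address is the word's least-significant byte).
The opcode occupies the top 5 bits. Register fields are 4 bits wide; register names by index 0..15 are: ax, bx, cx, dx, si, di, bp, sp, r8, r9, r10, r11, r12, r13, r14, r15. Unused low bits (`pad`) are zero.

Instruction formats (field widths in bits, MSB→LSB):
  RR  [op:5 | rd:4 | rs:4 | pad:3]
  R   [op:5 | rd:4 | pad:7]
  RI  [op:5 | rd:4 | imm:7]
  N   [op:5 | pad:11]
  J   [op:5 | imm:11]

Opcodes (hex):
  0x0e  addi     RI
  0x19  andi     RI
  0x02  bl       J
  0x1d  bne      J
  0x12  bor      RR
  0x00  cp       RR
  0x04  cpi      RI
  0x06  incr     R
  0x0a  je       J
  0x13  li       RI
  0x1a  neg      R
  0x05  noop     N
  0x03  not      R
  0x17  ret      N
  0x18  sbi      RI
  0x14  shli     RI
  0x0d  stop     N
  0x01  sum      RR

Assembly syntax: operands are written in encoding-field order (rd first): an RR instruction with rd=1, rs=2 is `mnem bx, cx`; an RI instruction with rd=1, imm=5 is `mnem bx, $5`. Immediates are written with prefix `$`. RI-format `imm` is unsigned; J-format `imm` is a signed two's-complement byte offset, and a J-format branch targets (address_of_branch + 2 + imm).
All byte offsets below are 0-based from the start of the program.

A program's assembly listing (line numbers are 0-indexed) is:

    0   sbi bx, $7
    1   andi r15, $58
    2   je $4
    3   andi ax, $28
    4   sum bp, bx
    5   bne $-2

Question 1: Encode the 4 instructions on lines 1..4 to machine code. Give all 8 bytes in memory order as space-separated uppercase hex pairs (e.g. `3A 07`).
BA CF 04 50 1C C8 08 0B

line 1 (andi): pack op=0x19:5|rd=15:4|imm=58:7 = 0xcfba; little→ ba cf
line 2 (je): pack op=0xa:5|imm=4:11 = 0x5004; little→ 04 50
line 3 (andi): pack op=0x19:5|rd=0:4|imm=28:7 = 0xc81c; little→ 1c c8
line 4 (sum): pack op=0x1:5|rd=6:4|rs=1:4|pad=0:3 = 0x0b08; little→ 08 0b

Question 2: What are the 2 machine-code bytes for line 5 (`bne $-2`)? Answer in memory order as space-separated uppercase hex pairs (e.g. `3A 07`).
5. bne fields op=0x1d:5|imm=-2:11 → word effeh → fe ef

FE EF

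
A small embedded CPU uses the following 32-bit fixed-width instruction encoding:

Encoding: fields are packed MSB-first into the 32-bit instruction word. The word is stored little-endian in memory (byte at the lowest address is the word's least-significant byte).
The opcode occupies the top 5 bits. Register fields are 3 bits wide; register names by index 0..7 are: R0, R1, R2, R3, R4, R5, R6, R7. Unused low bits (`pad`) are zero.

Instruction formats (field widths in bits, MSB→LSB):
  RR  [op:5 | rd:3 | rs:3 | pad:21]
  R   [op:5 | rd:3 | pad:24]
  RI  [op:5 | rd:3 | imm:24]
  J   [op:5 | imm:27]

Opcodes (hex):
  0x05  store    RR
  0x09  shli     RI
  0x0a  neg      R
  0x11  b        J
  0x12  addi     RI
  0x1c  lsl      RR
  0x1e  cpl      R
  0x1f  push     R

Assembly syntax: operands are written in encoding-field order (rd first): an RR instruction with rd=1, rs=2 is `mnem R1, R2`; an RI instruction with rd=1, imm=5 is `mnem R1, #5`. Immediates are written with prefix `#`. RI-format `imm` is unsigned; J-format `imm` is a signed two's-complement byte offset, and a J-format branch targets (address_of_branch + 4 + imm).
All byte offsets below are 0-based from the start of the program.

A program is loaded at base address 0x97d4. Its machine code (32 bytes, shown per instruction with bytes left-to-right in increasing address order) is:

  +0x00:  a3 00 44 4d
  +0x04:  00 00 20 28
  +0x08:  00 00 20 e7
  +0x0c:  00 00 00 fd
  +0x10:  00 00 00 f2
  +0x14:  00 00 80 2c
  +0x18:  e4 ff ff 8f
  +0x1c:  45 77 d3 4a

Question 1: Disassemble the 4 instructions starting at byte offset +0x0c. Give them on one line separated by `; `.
push R5; cpl R2; store R4, R4; b #-28

off 0x0c: read 00 00 00 fd as little → 0xfd000000
  opcode bits[31:27]=0x1f: push/R
  rd: (w>>24)&0x7=0x5 → R5
off 0x10: read 00 00 00 f2 as little → 0xf2000000
  opcode bits[31:27]=0x1e: cpl/R
  rd: (w>>24)&0x7=0x2 → R2
off 0x14: read 00 00 80 2c as little → 0x2c800000
  opcode bits[31:27]=0x5: store/RR
  rd: (w>>24)&0x7=0x4 → R4
  rs: (w>>21)&0x7=0x4 → R4
off 0x18: read e4 ff ff 8f as little → 0x8fffffe4
  opcode bits[31:27]=0x11: b/J
  imm: (w>>0)&0x7ffffff=0x7ffffe4 (s27→-28) → #-28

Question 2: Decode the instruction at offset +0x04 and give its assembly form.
off 0x04: read 00 00 20 28 as little → 0x28200000
  op=0x28200000>>27=0x5 ⇒ store (RR)
  rd: (w>>24)&0x7=0x0 → R0
  rs: (w>>21)&0x7=0x1 → R1

store R0, R1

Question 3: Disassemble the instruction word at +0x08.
lsl R7, R1

@+08  little-endian(00 00 20 e7) = 0xe7200000
  top 5b → 0x1c → lsl [RR]
  rd: (w>>24)&0x7=0x7 → R7
  rs: (w>>21)&0x7=0x1 → R1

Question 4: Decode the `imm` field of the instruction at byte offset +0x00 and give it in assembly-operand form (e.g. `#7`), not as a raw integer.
#4456611

off 0x00: read a3 00 44 4d as little → 0x4d4400a3
  op=0x4d4400a3>>27=0x9 ⇒ shli (RI)
  [26:24] rd=5 = R5
  [23:0] imm=4456611 = #4456611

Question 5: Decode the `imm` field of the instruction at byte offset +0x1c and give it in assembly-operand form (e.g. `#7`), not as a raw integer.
#13858629

[1c] 45 77 d3 4a → 0x4ad37745
  op=0x4ad37745>>27=0x9 ⇒ shli (RI)
  [26:24] rd=2 = R2
  [23:0] imm=13858629 = #13858629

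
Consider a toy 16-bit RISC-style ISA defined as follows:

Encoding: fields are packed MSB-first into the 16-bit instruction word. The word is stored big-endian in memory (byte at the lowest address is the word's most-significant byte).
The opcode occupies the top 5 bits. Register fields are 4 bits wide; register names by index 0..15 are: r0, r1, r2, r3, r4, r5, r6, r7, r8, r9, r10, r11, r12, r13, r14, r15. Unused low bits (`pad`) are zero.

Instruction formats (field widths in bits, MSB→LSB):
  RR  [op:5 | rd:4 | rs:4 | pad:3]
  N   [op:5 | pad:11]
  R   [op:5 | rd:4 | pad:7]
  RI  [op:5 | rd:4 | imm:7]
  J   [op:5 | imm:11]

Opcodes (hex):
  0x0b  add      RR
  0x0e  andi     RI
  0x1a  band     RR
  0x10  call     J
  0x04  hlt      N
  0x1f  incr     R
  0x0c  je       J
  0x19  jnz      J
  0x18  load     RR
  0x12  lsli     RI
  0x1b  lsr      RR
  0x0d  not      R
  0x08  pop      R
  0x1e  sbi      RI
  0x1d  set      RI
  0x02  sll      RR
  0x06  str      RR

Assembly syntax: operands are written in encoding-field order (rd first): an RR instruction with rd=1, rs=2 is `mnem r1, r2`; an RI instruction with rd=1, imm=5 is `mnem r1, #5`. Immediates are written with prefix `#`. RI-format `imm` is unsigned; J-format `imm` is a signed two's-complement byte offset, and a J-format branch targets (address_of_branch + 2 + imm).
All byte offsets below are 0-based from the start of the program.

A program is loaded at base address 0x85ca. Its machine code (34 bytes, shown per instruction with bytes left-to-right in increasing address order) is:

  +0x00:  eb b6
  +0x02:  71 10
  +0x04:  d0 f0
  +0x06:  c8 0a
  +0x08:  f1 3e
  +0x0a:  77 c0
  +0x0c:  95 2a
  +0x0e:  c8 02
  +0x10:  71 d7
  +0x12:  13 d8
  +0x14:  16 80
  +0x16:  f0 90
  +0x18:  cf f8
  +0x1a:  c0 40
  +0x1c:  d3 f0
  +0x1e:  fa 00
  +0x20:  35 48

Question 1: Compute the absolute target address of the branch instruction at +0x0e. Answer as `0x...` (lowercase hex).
@+0e  big-endian(c8 02) = 0xc802
  op=0xc802>>11=0x19 ⇒ jnz (J)
  imm: (w>>0)&0x7ff=0x2 → #2
  target = base 0x85ca + off 0x0e + 2 + imm 2 = 0x85dc

0x85dc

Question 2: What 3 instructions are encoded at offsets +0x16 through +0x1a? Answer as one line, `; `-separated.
+0x16: f0 90 ⇒ word 0xf090 (big)
  top 5b → 0x1e → sbi [RI]
  rd@[10:7]=0x1 ⇒ r1
  imm@[6:0]=0x10 ⇒ #16
+0x18: cf f8 ⇒ word 0xcff8 (big)
  top 5b → 0x19 → jnz [J]
  imm@[10:0]=0x7f8 (s11→-8) ⇒ #-8
+0x1a: c0 40 ⇒ word 0xc040 (big)
  top 5b → 0x18 → load [RR]
  rd@[10:7]=0x0 ⇒ r0
  rs@[6:3]=0x8 ⇒ r8

sbi r1, #16; jnz #-8; load r0, r8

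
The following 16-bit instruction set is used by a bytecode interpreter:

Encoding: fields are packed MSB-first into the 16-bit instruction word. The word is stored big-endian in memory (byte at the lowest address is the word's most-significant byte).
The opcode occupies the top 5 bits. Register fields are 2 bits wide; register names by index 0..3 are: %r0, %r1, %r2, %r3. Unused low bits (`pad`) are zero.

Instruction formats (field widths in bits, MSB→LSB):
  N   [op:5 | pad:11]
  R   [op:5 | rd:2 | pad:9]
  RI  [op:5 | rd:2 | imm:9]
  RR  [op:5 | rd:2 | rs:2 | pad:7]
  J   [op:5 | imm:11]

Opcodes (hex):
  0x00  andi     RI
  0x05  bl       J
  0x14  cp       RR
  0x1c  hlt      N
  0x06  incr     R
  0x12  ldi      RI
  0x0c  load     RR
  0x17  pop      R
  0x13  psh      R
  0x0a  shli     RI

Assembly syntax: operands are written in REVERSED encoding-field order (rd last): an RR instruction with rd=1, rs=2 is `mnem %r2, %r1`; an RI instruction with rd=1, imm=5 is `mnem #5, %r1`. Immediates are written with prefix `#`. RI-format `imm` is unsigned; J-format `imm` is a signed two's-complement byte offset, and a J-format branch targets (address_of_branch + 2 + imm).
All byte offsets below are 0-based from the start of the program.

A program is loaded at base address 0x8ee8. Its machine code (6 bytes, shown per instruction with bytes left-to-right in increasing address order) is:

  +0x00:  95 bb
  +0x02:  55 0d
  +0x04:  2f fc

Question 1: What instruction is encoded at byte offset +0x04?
[04] 2f fc → 0x2ffc
  op=0x2ffc>>11=0x5 ⇒ bl (J)
  [10:0] imm=2044 (s11→-4) = #-4

bl #-4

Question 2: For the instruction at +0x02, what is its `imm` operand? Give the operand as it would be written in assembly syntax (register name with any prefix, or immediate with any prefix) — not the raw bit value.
+0x02: 55 0d ⇒ word 0x550d (big)
  top 5b → 0xa → shli [RI]
  rd@[10:9]=0x2 ⇒ %r2
  imm@[8:0]=0x10d ⇒ #269

#269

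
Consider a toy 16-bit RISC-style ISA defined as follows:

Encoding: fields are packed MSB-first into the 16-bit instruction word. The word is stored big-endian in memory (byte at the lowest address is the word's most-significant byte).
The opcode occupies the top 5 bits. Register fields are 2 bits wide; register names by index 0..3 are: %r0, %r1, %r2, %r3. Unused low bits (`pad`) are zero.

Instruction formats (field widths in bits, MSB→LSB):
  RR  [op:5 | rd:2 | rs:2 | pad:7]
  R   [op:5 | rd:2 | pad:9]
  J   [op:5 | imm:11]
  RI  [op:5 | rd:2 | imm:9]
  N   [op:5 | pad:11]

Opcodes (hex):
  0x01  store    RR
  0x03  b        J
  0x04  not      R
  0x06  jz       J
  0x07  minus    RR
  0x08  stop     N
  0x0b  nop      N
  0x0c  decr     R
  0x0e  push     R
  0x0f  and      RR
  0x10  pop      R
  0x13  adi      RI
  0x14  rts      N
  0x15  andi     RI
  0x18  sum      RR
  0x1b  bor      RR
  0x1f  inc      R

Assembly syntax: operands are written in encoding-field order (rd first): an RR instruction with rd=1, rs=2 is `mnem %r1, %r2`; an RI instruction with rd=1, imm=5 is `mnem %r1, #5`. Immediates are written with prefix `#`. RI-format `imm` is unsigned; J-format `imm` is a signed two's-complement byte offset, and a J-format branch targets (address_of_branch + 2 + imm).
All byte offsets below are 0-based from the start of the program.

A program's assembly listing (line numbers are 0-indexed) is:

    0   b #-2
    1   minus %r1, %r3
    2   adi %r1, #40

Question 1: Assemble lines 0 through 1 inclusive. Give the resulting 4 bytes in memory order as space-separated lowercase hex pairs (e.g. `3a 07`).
1f fe 3b 80

L0: b op=0x3:5|imm=-2:11 ⇒ 0x1ffe ⇒ big 1f fe
L1: minus op=0x7:5|rd=1:2|rs=3:2|pad=0:7 ⇒ 0x3b80 ⇒ big 3b 80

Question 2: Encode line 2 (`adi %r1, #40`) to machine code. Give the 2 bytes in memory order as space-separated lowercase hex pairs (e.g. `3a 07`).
L2: adi op=0x13:5|rd=1:2|imm=40:9 ⇒ 0x9a28 ⇒ big 9a 28

9a 28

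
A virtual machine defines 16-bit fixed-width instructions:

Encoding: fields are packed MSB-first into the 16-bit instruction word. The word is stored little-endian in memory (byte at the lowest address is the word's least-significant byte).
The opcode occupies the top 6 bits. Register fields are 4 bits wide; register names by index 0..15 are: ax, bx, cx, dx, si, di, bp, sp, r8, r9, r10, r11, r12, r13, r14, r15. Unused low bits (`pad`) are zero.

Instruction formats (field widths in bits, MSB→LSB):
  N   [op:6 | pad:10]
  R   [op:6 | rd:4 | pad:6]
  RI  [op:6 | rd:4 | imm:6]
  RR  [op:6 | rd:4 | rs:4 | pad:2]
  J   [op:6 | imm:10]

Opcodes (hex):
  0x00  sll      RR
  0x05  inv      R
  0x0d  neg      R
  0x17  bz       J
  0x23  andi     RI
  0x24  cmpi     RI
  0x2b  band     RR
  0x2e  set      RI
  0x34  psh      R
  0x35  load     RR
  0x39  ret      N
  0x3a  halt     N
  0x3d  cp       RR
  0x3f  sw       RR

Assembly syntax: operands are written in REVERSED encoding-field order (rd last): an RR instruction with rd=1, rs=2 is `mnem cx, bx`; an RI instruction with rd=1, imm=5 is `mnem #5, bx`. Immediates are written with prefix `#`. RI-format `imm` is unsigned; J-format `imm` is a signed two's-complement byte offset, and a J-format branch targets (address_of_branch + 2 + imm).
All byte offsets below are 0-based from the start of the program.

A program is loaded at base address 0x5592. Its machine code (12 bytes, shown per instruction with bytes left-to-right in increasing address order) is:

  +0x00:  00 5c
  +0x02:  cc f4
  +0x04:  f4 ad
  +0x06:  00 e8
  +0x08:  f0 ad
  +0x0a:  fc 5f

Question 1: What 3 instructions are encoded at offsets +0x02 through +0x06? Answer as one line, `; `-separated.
off 0x02: read cc f4 as little → 0xf4cc
  op=0xf4cc>>10=0x3d ⇒ cp (RR)
  rd: (w>>6)&0xf=0x3 → dx
  rs: (w>>2)&0xf=0x3 → dx
off 0x04: read f4 ad as little → 0xadf4
  op=0xadf4>>10=0x2b ⇒ band (RR)
  rd: (w>>6)&0xf=0x7 → sp
  rs: (w>>2)&0xf=0xd → r13
off 0x06: read 00 e8 as little → 0xe800
  op=0xe800>>10=0x3a ⇒ halt (N)

cp dx, dx; band r13, sp; halt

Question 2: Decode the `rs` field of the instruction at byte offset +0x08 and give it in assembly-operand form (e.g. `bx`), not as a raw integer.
[08] f0 ad → 0xadf0
  top 6b → 0x2b → band [RR]
  rd: (w>>6)&0xf=0x7 → sp
  rs: (w>>2)&0xf=0xc → r12

r12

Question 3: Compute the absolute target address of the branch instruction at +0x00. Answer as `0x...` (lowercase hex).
off 0x00: read 00 5c as little → 0x5c00
  opcode bits[15:10]=0x17: bz/J
  imm@[9:0]=0x0 ⇒ #0
  target = base 0x5592 + off 0x00 + 2 + imm 0 = 0x5594

0x5594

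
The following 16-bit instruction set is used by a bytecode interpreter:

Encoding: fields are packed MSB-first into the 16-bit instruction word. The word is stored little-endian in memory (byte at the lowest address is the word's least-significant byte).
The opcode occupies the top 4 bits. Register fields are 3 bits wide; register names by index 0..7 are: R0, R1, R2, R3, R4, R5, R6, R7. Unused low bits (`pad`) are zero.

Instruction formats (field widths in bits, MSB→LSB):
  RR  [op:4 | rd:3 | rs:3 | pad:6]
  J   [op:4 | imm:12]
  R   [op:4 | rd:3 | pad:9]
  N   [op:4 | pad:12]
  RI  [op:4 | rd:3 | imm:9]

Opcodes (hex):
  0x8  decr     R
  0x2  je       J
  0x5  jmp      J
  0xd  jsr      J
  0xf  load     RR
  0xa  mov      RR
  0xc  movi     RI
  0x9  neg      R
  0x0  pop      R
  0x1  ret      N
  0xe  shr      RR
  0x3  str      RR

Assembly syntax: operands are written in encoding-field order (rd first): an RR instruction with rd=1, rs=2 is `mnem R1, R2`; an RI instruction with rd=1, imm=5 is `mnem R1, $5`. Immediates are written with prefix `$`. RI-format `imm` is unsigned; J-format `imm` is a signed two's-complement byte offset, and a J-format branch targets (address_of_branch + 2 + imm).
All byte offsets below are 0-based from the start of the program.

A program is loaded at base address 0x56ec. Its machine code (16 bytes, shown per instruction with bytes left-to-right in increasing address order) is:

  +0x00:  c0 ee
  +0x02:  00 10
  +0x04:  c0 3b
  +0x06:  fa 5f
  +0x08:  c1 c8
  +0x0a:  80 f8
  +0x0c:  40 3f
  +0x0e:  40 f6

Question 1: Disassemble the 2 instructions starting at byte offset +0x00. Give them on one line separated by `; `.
+0x00: c0 ee ⇒ word 0xeec0 (little)
  top 4b → 0xe → shr [RR]
  rd: (w>>9)&0x7=0x7 → R7
  rs: (w>>6)&0x7=0x3 → R3
+0x02: 00 10 ⇒ word 0x1000 (little)
  top 4b → 0x1 → ret [N]

shr R7, R3; ret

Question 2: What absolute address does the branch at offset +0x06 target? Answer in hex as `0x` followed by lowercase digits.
+0x06: fa 5f ⇒ word 0x5ffa (little)
  opcode bits[15:12]=0x5: jmp/J
  [11:0] imm=4090 (s12→-6) = $-6
  target = base 0x56ec + off 0x06 + 2 + imm -6 = 0x56ee

0x56ee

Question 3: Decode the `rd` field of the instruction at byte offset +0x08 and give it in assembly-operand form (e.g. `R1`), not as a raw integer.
R4

+0x08: c1 c8 ⇒ word 0xc8c1 (little)
  op=0xc8c1>>12=0xc ⇒ movi (RI)
  rd: (w>>9)&0x7=0x4 → R4
  imm: (w>>0)&0x1ff=0xc1 → $193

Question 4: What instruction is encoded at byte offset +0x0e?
load R3, R1

[0e] 40 f6 → 0xf640
  top 4b → 0xf → load [RR]
  rd: (w>>9)&0x7=0x3 → R3
  rs: (w>>6)&0x7=0x1 → R1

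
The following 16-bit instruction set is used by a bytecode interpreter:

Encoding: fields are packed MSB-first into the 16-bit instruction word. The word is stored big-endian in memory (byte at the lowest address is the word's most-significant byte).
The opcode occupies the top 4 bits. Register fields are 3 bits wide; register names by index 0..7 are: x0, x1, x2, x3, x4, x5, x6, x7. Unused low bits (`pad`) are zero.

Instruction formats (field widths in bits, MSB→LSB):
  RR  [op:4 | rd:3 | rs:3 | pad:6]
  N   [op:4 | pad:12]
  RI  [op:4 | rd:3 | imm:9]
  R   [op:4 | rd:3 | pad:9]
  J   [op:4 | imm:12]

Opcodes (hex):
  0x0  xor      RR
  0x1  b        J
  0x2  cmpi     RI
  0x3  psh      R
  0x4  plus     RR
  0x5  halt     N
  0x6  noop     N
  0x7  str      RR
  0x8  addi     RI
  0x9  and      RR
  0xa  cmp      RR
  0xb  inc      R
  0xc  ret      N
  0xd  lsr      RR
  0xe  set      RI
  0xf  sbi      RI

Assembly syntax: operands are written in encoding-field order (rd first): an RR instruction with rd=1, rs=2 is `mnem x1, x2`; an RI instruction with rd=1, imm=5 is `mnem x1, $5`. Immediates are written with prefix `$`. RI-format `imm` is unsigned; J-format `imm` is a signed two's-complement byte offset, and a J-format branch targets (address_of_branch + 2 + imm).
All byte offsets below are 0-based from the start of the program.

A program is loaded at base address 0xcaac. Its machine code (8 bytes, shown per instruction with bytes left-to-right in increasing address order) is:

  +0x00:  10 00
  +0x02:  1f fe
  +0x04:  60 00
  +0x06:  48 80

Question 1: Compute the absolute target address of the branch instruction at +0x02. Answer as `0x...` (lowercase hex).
0xcaae

[02] 1f fe → 0x1ffe
  top 4b → 0x1 → b [J]
  [11:0] imm=4094 (s12→-2) = $-2
  target = base 0xcaac + off 0x02 + 2 + imm -2 = 0xcaae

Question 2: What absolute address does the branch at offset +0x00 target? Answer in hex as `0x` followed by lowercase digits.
@+00  big-endian(10 00) = 0x1000
  top 4b → 0x1 → b [J]
  [11:0] imm=0 = $0
  target = base 0xcaac + off 0x00 + 2 + imm 0 = 0xcaae

0xcaae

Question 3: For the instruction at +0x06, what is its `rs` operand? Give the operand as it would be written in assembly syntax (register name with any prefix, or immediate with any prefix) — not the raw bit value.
x2

[06] 48 80 → 0x4880
  op=0x4880>>12=0x4 ⇒ plus (RR)
  [11:9] rd=4 = x4
  [8:6] rs=2 = x2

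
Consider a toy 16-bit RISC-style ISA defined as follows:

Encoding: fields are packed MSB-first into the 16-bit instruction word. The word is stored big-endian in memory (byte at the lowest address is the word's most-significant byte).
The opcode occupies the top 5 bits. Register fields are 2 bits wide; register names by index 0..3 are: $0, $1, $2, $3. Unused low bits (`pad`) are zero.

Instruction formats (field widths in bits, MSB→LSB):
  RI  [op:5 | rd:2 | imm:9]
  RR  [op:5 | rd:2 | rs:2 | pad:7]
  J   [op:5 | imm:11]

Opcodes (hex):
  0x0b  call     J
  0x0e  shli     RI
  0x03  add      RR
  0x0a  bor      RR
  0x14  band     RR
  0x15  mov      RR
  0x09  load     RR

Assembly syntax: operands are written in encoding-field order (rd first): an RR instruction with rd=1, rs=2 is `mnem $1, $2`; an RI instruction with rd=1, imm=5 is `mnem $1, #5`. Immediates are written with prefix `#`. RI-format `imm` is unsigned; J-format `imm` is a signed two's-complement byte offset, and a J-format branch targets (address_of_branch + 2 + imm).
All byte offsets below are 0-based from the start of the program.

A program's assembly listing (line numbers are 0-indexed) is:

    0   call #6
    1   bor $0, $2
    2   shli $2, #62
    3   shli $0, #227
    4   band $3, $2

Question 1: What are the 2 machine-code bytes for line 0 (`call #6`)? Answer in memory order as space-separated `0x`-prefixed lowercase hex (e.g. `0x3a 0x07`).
0. call fields op=0xb:5|imm=6:11 → word 5806h → 58 06

0x58 0x06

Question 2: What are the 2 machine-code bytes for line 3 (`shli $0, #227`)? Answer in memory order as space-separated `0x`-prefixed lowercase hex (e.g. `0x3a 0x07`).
line 3 (shli): pack op=0xe:5|rd=0:2|imm=227:9 = 0x70e3; big→ 70 e3

0x70 0xe3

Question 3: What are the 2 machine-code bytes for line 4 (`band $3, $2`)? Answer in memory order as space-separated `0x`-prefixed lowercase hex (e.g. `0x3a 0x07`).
4. band fields op=0x14:5|rd=3:2|rs=2:2|pad=0:7 → word a700h → a7 00

0xa7 0x00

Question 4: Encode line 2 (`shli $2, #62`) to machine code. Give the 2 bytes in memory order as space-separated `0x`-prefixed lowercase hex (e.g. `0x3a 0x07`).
line 2 (shli): pack op=0xe:5|rd=2:2|imm=62:9 = 0x743e; big→ 74 3e

0x74 0x3e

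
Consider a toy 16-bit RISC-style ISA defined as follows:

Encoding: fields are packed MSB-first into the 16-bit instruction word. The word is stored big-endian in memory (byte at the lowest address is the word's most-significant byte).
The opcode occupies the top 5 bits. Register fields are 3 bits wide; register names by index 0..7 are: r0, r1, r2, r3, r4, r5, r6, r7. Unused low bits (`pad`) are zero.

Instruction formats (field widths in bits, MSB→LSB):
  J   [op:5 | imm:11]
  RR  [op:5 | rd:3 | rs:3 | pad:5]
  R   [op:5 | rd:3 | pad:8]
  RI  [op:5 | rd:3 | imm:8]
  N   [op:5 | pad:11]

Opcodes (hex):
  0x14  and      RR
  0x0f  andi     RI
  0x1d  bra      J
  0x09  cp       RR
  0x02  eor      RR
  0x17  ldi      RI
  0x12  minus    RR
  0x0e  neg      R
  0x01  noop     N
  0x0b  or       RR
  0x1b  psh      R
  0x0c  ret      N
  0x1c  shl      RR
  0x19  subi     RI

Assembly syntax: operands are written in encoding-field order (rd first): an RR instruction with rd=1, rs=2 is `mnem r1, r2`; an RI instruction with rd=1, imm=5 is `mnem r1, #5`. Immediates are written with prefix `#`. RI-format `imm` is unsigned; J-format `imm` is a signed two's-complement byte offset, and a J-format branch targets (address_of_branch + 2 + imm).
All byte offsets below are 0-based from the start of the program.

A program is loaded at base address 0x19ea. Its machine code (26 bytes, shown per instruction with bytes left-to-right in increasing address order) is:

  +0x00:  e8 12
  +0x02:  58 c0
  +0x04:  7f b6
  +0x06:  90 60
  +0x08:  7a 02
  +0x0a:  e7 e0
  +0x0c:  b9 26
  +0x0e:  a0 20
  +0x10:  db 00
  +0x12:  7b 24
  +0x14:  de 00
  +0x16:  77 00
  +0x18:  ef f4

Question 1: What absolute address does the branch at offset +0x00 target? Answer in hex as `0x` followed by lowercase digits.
off 0x00: read e8 12 as big → 0xe812
  op=0xe812>>11=0x1d ⇒ bra (J)
  imm@[10:0]=0x12 ⇒ #18
  target = base 0x19ea + off 0x00 + 2 + imm 18 = 0x19fe

0x19fe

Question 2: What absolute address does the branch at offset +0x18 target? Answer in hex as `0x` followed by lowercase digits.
0x19f8

off 0x18: read ef f4 as big → 0xeff4
  opcode bits[15:11]=0x1d: bra/J
  imm: (w>>0)&0x7ff=0x7f4 (s11→-12) → #-12
  target = base 0x19ea + off 0x18 + 2 + imm -12 = 0x19f8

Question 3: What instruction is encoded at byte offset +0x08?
andi r2, #2

off 0x08: read 7a 02 as big → 0x7a02
  top 5b → 0xf → andi [RI]
  rd: (w>>8)&0x7=0x2 → r2
  imm: (w>>0)&0xff=0x2 → #2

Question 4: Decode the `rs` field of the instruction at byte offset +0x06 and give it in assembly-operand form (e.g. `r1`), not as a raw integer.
r3

+0x06: 90 60 ⇒ word 0x9060 (big)
  op=0x9060>>11=0x12 ⇒ minus (RR)
  rd: (w>>8)&0x7=0x0 → r0
  rs: (w>>5)&0x7=0x3 → r3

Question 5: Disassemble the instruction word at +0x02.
off 0x02: read 58 c0 as big → 0x58c0
  opcode bits[15:11]=0xb: or/RR
  rd: (w>>8)&0x7=0x0 → r0
  rs: (w>>5)&0x7=0x6 → r6

or r0, r6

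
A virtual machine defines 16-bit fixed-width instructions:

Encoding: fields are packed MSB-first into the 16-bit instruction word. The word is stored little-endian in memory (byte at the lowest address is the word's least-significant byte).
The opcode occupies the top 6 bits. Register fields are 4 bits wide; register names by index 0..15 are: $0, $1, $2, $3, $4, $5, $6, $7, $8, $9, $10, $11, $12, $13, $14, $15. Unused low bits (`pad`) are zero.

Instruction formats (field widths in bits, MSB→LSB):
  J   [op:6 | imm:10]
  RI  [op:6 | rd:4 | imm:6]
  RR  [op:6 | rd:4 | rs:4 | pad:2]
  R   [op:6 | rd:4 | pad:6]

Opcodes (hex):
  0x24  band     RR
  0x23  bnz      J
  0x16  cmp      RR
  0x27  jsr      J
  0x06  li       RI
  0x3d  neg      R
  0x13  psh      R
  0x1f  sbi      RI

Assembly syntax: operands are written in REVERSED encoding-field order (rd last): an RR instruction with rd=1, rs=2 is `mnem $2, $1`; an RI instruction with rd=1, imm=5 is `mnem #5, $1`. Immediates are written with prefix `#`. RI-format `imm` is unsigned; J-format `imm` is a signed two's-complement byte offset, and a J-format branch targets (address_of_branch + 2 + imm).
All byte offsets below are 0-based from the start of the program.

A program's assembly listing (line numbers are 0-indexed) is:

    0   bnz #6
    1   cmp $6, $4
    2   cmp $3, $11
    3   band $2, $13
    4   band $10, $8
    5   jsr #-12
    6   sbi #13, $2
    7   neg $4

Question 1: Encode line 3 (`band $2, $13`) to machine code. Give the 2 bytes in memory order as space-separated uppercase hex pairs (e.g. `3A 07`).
line 3 (band): pack op=0x24:6|rd=13:4|rs=2:4|pad=0:2 = 0x9348; little→ 48 93

48 93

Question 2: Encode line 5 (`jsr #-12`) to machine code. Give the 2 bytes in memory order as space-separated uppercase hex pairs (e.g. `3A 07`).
F4 9F

line 5 (jsr): pack op=0x27:6|imm=-12:10 = 0x9ff4; little→ f4 9f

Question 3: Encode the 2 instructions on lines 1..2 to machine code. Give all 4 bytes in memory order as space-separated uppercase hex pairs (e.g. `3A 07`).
18 59 CC 5A

line 1 (cmp): pack op=0x16:6|rd=4:4|rs=6:4|pad=0:2 = 0x5918; little→ 18 59
line 2 (cmp): pack op=0x16:6|rd=11:4|rs=3:4|pad=0:2 = 0x5acc; little→ cc 5a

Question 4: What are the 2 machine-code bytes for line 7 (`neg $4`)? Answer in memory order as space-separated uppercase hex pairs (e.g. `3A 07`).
00 F5

line 7 (neg): pack op=0x3d:6|rd=4:4|pad=0:6 = 0xf500; little→ 00 f5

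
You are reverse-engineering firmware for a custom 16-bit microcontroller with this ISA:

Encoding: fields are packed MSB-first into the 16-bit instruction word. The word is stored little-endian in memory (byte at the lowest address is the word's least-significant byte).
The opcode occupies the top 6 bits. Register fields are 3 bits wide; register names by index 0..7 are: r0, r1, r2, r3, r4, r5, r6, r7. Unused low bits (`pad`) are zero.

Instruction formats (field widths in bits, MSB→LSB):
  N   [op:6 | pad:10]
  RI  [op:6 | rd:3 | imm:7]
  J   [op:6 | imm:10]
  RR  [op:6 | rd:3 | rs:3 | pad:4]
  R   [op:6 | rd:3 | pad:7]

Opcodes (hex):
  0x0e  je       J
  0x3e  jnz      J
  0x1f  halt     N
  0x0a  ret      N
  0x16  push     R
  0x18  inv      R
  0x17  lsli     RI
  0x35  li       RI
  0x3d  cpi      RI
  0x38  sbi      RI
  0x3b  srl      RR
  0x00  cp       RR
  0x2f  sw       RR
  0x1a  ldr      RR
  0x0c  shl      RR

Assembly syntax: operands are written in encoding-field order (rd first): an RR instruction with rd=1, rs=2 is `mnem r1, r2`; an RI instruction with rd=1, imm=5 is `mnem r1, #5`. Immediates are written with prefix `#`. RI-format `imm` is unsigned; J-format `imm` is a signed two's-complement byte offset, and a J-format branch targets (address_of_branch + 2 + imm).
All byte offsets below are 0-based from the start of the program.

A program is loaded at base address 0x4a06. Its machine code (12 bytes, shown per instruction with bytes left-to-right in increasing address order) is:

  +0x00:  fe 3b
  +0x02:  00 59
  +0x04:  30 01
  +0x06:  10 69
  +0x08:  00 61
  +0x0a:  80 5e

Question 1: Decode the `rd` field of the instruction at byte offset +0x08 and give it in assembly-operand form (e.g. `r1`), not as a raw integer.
@+08  little-endian(00 61) = 0x6100
  opcode bits[15:10]=0x18: inv/R
  rd@[9:7]=0x2 ⇒ r2

r2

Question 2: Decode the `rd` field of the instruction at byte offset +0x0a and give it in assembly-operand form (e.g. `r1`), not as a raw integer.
r5

@+0a  little-endian(80 5e) = 0x5e80
  top 6b → 0x17 → lsli [RI]
  rd: (w>>7)&0x7=0x5 → r5
  imm: (w>>0)&0x7f=0x0 → #0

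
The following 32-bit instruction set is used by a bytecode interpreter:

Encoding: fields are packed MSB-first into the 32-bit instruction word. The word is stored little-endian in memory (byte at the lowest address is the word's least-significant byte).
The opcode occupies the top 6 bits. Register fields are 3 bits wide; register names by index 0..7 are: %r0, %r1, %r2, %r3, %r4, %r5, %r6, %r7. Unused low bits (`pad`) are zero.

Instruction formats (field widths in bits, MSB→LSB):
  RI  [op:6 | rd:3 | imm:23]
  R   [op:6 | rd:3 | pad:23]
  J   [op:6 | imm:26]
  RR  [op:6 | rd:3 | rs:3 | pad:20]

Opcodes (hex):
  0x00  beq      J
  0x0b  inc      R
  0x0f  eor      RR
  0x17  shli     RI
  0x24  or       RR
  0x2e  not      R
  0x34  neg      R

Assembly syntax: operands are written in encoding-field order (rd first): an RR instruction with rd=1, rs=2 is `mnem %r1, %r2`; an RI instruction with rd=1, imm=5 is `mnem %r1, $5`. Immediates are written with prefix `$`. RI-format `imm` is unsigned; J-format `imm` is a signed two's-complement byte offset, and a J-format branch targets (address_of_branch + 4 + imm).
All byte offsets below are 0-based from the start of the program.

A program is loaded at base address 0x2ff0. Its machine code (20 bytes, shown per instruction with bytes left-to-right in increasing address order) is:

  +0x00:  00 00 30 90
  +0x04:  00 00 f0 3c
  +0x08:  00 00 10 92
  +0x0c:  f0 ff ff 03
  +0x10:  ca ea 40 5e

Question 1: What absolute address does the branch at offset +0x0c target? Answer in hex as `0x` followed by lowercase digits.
0x2ff0

+0x0c: f0 ff ff 03 ⇒ word 0x03fffff0 (little)
  top 6b → 0x0 → beq [J]
  imm: (w>>0)&0x3ffffff=0x3fffff0 (s26→-16) → $-16
  target = base 0x2ff0 + off 0x0c + 4 + imm -16 = 0x2ff0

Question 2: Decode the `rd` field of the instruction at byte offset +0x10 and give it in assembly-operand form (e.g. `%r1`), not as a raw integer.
%r4

off 0x10: read ca ea 40 5e as little → 0x5e40eaca
  top 6b → 0x17 → shli [RI]
  rd: (w>>23)&0x7=0x4 → %r4
  imm: (w>>0)&0x7fffff=0x40eaca → $4254410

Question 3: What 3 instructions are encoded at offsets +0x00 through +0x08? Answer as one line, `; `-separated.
[00] 00 00 30 90 → 0x90300000
  top 6b → 0x24 → or [RR]
  [25:23] rd=0 = %r0
  [22:20] rs=3 = %r3
[04] 00 00 f0 3c → 0x3cf00000
  top 6b → 0xf → eor [RR]
  [25:23] rd=1 = %r1
  [22:20] rs=7 = %r7
[08] 00 00 10 92 → 0x92100000
  top 6b → 0x24 → or [RR]
  [25:23] rd=4 = %r4
  [22:20] rs=1 = %r1

or %r0, %r3; eor %r1, %r7; or %r4, %r1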